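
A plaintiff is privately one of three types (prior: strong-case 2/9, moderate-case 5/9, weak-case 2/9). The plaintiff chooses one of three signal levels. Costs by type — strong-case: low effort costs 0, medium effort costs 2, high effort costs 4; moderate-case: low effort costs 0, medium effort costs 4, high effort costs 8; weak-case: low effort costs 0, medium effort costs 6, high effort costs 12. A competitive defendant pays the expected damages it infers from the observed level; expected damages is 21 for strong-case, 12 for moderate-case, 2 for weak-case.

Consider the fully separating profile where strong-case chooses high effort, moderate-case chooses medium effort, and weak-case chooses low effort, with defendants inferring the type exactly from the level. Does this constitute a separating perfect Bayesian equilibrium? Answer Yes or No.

Separating settlements: high effort → 21, medium effort → 12, low effort → 2.
strong-case (assigned high effort): low effort: 2 − 0 = 2; medium effort: 12 − 2 = 10; high effort: 21 − 4 = 17. strong-case stays.
moderate-case (assigned medium effort): low effort: 2 − 0 = 2; medium effort: 12 − 4 = 8; high effort: 21 − 8 = 13. moderate-case prefers high effort.
weak-case (assigned low effort): low effort: 2 − 0 = 2; medium effort: 12 − 6 = 6; high effort: 21 − 12 = 9. weak-case prefers high effort.
At least one type deviates; the separating profile fails.

No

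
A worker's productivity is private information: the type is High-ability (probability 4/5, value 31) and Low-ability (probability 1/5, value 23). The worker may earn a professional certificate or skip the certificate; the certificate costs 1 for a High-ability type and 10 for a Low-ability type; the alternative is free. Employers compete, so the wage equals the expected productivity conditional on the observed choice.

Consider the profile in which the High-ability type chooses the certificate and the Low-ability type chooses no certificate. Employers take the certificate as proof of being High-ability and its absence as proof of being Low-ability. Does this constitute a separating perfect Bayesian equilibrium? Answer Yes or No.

Under these beliefs, the certificate earns wage 31 and no certificate earns wage 23.
High-ability: the certificate nets 31 − 1 = 30; no certificate nets 23. High-ability prefers the certificate.
Low-ability: the certificate nets 31 − 10 = 21; no certificate nets 23. Low-ability prefers no certificate.
Neither type deviates, so the separating profile is an equilibrium.

Yes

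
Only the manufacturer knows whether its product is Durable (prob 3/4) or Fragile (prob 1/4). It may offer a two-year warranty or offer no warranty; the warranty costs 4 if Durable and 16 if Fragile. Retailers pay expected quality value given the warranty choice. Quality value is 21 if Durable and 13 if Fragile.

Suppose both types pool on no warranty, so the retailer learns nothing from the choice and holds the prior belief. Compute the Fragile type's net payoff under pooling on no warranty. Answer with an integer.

Pooled price = 3/4·21 + 1/4·13 = 19.
Fragile pays no cost for no warranty, so net payoff = 19.

19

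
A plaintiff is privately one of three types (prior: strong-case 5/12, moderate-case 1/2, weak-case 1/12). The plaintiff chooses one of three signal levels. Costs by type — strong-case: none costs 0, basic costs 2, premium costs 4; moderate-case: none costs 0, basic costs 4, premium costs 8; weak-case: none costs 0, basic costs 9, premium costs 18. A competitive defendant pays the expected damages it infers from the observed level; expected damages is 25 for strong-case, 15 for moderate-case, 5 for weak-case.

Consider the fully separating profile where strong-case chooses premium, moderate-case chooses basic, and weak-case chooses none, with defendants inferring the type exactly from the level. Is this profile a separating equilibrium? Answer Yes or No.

Separating settlements: premium → 25, basic → 15, none → 5.
strong-case (assigned premium): none: 5 − 0 = 5; basic: 15 − 2 = 13; premium: 25 − 4 = 21. strong-case stays.
moderate-case (assigned basic): none: 5 − 0 = 5; basic: 15 − 4 = 11; premium: 25 − 8 = 17. moderate-case prefers premium.
weak-case (assigned none): none: 5 − 0 = 5; basic: 15 − 9 = 6; premium: 25 − 18 = 7. weak-case prefers premium.
At least one type deviates; the separating profile fails.

No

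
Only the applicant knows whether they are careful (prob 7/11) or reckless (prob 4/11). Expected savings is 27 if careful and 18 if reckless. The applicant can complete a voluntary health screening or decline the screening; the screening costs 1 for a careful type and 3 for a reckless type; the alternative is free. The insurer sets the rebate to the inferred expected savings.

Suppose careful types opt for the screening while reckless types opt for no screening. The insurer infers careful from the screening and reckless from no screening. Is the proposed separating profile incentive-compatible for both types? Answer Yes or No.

No

Under these beliefs, the screening earns rebate 27 and no screening earns rebate 18.
careful: the screening nets 27 − 1 = 26; no screening nets 18. careful prefers the screening.
reckless: the screening nets 27 − 3 = 24; no screening nets 18. reckless would deviate to the screening.
reckless has a profitable deviation, so the profile is not an equilibrium.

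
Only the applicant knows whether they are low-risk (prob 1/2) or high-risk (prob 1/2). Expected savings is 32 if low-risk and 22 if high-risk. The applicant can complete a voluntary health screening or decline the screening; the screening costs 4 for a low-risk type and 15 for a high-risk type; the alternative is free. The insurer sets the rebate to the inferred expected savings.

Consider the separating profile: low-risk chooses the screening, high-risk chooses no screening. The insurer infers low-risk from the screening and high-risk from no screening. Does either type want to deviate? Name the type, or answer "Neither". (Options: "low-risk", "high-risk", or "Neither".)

Neither

The screening pays 32; no screening pays 22.
low-risk: assigned the screening, nets 32 − 4 = 28; deviating to no screening nets 22.
high-risk: assigned no screening, nets 22; deviating to the screening nets 32 − 15 = 17.
Both types strictly prefer their assigned action; no profitable deviation.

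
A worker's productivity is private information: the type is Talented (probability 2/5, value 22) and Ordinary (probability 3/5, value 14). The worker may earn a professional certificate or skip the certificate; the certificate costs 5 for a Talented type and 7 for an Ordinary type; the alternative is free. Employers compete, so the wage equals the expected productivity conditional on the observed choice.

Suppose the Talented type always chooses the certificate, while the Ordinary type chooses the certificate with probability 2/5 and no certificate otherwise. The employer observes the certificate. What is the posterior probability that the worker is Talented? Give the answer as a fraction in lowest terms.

P(the certificate) = (2/5)·1 + (3/5)·(2/5) = 16/25.
By Bayes' rule, P(Talented | the certificate) = (2/5) / (16/25) = 5/8.

5/8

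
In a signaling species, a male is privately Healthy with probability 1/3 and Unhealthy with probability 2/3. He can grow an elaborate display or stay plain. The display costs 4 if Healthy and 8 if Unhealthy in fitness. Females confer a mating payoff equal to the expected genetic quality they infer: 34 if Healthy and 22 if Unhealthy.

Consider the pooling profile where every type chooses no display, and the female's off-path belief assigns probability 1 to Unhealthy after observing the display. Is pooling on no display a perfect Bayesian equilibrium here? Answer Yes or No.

On path, the female holds the prior and pays 1/3·34 + 2/3·22 = 26. Off path (the display), believing Unhealthy, it pays 22.
Healthy: no display nets 26; the display nets 22 − 4 = 18. Healthy stays.
Unhealthy: no display nets 26; the display nets 22 − 8 = 14. Unhealthy stays.
No type deviates, so pooling is sustained.

Yes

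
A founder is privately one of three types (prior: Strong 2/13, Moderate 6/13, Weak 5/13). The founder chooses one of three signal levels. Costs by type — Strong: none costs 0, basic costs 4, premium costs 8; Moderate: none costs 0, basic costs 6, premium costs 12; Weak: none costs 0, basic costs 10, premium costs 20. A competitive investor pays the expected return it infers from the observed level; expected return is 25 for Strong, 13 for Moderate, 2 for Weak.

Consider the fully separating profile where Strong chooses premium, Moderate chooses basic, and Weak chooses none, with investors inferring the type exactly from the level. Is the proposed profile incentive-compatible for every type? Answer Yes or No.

No

Separating valuations: premium → 25, basic → 13, none → 2.
Strong (assigned premium): none: 2 − 0 = 2; basic: 13 − 4 = 9; premium: 25 − 8 = 17. Strong stays.
Moderate (assigned basic): none: 2 − 0 = 2; basic: 13 − 6 = 7; premium: 25 − 12 = 13. Moderate prefers premium.
Weak (assigned none): none: 2 − 0 = 2; basic: 13 − 10 = 3; premium: 25 − 20 = 5. Weak prefers premium.
At least one type deviates; the separating profile fails.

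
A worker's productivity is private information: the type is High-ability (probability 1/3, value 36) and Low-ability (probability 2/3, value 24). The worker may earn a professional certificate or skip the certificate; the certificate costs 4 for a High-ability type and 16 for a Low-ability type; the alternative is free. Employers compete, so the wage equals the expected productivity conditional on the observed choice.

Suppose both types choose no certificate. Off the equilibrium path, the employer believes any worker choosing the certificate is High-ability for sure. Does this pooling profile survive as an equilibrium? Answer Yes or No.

On path, the employer holds the prior and pays 1/3·36 + 2/3·24 = 28. Off path (the certificate), believing High-ability, it pays 36.
High-ability: no certificate nets 28; the certificate nets 36 − 4 = 32. High-ability would deviate.
Low-ability: no certificate nets 28; the certificate nets 36 − 16 = 20. Low-ability stays.
A type deviates, so pooling fails.

No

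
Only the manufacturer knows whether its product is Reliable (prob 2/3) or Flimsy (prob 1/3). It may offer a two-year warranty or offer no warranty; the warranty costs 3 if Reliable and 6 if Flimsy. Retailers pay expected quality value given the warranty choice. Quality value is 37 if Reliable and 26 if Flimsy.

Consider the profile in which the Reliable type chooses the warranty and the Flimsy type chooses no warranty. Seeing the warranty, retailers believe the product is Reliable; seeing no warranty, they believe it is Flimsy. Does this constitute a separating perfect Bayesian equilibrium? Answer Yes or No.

No

Under these beliefs, the warranty earns price 37 and no warranty earns price 26.
Reliable: the warranty nets 37 − 3 = 34; no warranty nets 26. Reliable prefers the warranty.
Flimsy: the warranty nets 37 − 6 = 31; no warranty nets 26. Flimsy would deviate to the warranty.
Flimsy has a profitable deviation, so the profile is not an equilibrium.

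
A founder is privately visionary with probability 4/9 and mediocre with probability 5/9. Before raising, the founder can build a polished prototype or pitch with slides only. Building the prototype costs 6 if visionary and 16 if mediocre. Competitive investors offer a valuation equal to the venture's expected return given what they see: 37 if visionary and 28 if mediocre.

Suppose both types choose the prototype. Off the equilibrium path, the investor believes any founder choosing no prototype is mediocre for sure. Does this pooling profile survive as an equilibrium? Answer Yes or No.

On path, the investor holds the prior and pays 4/9·37 + 5/9·28 = 32. Off path (no prototype), believing mediocre, it pays 28.
visionary: the prototype nets 32 − 6 = 26; no prototype nets 28. visionary would deviate.
mediocre: the prototype nets 32 − 16 = 16; no prototype nets 28. mediocre would deviate.
A type deviates, so pooling fails.

No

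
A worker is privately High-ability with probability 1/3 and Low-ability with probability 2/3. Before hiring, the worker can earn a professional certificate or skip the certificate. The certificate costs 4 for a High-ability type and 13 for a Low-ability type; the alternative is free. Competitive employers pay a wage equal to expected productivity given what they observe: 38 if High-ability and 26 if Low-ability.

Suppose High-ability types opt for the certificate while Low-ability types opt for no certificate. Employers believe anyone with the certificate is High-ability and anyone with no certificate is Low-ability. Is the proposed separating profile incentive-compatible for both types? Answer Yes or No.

Under these beliefs, the certificate earns wage 38 and no certificate earns wage 26.
High-ability: the certificate nets 38 − 4 = 34; no certificate nets 26. High-ability prefers the certificate.
Low-ability: the certificate nets 38 − 13 = 25; no certificate nets 26. Low-ability prefers no certificate.
Neither type deviates, so the separating profile is an equilibrium.

Yes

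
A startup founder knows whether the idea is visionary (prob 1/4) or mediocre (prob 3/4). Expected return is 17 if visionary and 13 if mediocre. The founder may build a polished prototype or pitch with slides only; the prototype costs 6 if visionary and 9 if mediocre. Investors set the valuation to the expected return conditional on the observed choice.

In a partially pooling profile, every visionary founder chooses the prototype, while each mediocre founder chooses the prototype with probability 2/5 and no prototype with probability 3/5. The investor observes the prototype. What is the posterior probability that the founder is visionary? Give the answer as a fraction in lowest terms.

5/11

P(the prototype) = (1/4)·1 + (3/4)·(2/5) = 11/20.
By Bayes' rule, P(visionary | the prototype) = (1/4) / (11/20) = 5/11.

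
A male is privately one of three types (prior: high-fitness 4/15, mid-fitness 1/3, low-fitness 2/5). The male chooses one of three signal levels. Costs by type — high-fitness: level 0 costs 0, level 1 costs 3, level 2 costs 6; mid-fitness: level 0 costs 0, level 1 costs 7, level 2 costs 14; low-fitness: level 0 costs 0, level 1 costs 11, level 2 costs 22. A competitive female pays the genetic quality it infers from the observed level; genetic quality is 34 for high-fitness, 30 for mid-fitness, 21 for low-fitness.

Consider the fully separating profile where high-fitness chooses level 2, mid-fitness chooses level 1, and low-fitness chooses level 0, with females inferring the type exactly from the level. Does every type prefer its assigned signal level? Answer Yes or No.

Separating mating payoffs: level 2 → 34, level 1 → 30, level 0 → 21.
high-fitness (assigned level 2): level 0: 21 − 0 = 21; level 1: 30 − 3 = 27; level 2: 34 − 6 = 28. high-fitness stays.
mid-fitness (assigned level 1): level 0: 21 − 0 = 21; level 1: 30 − 7 = 23; level 2: 34 − 14 = 20. mid-fitness stays.
low-fitness (assigned level 0): level 0: 21 − 0 = 21; level 1: 30 − 11 = 19; level 2: 34 − 22 = 12. low-fitness stays.
Every type prefers its assigned level; separation holds.

Yes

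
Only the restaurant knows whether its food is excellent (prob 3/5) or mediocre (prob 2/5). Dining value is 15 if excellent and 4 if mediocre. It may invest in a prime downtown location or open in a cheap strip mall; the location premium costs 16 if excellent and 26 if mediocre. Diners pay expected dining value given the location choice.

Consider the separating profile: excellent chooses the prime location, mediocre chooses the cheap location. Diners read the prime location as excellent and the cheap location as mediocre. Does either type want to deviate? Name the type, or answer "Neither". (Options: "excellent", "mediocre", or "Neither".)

The prime location pays 15; the cheap location pays 4.
excellent: assigned the prime location, nets 15 − 16 = -1; deviating to the cheap location nets 4.
mediocre: assigned the cheap location, nets 4; deviating to the prime location nets 15 − 26 = -11.
The excellent type gains 5 by deviating.

excellent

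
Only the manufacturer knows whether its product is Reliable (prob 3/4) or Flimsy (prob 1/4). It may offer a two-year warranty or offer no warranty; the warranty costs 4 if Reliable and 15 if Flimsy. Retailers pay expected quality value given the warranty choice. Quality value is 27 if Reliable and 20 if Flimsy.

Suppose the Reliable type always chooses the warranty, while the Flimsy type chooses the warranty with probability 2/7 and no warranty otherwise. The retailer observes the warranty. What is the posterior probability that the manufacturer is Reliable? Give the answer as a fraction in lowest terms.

21/23

P(the warranty) = (3/4)·1 + (1/4)·(2/7) = 23/28.
By Bayes' rule, P(Reliable | the warranty) = (3/4) / (23/28) = 21/23.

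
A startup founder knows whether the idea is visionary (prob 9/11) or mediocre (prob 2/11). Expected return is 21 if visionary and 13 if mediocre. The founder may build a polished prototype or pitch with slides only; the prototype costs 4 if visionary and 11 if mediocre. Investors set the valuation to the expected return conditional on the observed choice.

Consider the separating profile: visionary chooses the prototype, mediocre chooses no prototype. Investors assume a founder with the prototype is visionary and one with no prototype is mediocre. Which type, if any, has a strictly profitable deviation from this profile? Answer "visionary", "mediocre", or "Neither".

Neither

The prototype pays 21; no prototype pays 13.
visionary: assigned the prototype, nets 21 − 4 = 17; deviating to no prototype nets 13.
mediocre: assigned no prototype, nets 13; deviating to the prototype nets 21 − 11 = 10.
Both types strictly prefer their assigned action; no profitable deviation.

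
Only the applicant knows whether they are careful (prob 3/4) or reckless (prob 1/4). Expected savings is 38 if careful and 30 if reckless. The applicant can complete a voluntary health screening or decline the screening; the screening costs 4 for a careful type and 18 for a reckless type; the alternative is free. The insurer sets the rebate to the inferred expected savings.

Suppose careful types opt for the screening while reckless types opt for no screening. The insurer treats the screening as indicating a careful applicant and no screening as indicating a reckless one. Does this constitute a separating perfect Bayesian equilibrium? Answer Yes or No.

Under these beliefs, the screening earns rebate 38 and no screening earns rebate 30.
careful: the screening nets 38 − 4 = 34; no screening nets 30. careful prefers the screening.
reckless: the screening nets 38 − 18 = 20; no screening nets 30. reckless prefers no screening.
Neither type deviates, so the separating profile is an equilibrium.

Yes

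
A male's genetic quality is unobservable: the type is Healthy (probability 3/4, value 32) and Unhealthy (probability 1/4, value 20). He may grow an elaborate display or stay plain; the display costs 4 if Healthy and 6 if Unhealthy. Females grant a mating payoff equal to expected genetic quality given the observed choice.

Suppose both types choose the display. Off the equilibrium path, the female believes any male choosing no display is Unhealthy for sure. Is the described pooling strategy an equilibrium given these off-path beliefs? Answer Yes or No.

On path, the female holds the prior and pays 3/4·32 + 1/4·20 = 29. Off path (no display), believing Unhealthy, it pays 20.
Healthy: the display nets 29 − 4 = 25; no display nets 20. Healthy stays.
Unhealthy: the display nets 29 − 6 = 23; no display nets 20. Unhealthy stays.
No type deviates, so pooling is sustained.

Yes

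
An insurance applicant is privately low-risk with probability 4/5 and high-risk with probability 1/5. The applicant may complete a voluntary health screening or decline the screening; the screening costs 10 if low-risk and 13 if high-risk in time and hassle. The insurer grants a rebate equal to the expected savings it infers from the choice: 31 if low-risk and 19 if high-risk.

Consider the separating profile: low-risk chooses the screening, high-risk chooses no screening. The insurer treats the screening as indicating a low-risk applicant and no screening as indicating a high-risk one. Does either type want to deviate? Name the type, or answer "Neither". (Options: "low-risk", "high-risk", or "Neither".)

The screening pays 31; no screening pays 19.
low-risk: assigned the screening, nets 31 − 10 = 21; deviating to no screening nets 19.
high-risk: assigned no screening, nets 19; deviating to the screening nets 31 − 13 = 18.
Both types strictly prefer their assigned action; no profitable deviation.

Neither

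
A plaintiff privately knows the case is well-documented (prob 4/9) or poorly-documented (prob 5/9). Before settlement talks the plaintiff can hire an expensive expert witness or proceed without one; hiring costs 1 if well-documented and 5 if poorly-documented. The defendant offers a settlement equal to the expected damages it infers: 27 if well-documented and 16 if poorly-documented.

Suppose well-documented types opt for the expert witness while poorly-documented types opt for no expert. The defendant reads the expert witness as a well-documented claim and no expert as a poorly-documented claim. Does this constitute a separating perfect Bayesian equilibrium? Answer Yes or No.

Under these beliefs, the expert witness earns settlement 27 and no expert earns settlement 16.
well-documented: the expert witness nets 27 − 1 = 26; no expert nets 16. well-documented prefers the expert witness.
poorly-documented: the expert witness nets 27 − 5 = 22; no expert nets 16. poorly-documented would deviate to the expert witness.
poorly-documented has a profitable deviation, so the profile is not an equilibrium.

No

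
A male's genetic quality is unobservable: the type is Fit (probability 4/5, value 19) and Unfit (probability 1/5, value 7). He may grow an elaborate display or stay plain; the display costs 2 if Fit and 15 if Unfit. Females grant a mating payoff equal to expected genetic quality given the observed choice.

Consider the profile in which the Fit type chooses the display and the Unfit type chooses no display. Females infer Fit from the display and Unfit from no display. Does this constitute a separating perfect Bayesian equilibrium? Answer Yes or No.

Yes

Under these beliefs, the display earns mating payoff 19 and no display earns mating payoff 7.
Fit: the display nets 19 − 2 = 17; no display nets 7. Fit prefers the display.
Unfit: the display nets 19 − 15 = 4; no display nets 7. Unfit prefers no display.
Neither type deviates, so the separating profile is an equilibrium.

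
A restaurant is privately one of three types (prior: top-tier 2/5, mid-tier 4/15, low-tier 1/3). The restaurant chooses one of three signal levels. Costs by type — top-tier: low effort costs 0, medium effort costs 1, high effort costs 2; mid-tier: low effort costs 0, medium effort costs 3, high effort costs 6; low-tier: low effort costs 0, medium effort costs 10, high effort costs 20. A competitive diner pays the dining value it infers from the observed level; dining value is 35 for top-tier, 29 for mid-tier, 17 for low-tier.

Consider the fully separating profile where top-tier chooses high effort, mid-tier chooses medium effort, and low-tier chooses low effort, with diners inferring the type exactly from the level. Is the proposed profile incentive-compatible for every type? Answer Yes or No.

No

Separating price premiums: high effort → 35, medium effort → 29, low effort → 17.
top-tier (assigned high effort): low effort: 17 − 0 = 17; medium effort: 29 − 1 = 28; high effort: 35 − 2 = 33. top-tier stays.
mid-tier (assigned medium effort): low effort: 17 − 0 = 17; medium effort: 29 − 3 = 26; high effort: 35 − 6 = 29. mid-tier prefers high effort.
low-tier (assigned low effort): low effort: 17 − 0 = 17; medium effort: 29 − 10 = 19; high effort: 35 − 20 = 15. low-tier prefers medium effort.
At least one type deviates; the separating profile fails.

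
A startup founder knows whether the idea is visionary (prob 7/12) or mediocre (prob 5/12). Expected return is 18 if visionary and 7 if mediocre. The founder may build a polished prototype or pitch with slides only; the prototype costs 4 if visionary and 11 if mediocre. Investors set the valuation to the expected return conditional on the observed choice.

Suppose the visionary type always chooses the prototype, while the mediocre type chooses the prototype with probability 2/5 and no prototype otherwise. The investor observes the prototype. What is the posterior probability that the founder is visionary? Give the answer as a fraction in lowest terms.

7/9

P(the prototype) = (7/12)·1 + (5/12)·(2/5) = 3/4.
By Bayes' rule, P(visionary | the prototype) = (7/12) / (3/4) = 7/9.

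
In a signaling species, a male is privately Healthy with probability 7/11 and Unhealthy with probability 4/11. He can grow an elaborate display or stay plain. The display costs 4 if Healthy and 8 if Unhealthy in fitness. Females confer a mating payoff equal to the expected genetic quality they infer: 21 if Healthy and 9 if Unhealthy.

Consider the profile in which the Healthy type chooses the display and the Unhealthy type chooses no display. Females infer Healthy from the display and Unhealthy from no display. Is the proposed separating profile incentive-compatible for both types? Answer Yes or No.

Under these beliefs, the display earns mating payoff 21 and no display earns mating payoff 9.
Healthy: the display nets 21 − 4 = 17; no display nets 9. Healthy prefers the display.
Unhealthy: the display nets 21 − 8 = 13; no display nets 9. Unhealthy would deviate to the display.
Unhealthy has a profitable deviation, so the profile is not an equilibrium.

No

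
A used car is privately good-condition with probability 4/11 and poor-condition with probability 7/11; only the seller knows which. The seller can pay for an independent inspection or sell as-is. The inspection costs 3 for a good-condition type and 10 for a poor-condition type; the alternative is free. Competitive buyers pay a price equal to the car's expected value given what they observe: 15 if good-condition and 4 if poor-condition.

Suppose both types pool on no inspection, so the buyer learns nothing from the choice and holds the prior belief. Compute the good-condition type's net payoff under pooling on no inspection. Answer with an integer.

Pooled price = 4/11·15 + 7/11·4 = 8.
good-condition pays no cost for no inspection, so net payoff = 8.

8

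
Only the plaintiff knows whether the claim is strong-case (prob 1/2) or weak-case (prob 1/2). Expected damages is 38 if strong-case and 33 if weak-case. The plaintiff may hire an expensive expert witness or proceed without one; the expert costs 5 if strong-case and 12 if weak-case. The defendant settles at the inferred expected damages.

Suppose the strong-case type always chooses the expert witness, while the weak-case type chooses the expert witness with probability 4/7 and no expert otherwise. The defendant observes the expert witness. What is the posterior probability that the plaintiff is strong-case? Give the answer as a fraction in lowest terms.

7/11

P(the expert witness) = (1/2)·1 + (1/2)·(4/7) = 11/14.
By Bayes' rule, P(strong-case | the expert witness) = (1/2) / (11/14) = 7/11.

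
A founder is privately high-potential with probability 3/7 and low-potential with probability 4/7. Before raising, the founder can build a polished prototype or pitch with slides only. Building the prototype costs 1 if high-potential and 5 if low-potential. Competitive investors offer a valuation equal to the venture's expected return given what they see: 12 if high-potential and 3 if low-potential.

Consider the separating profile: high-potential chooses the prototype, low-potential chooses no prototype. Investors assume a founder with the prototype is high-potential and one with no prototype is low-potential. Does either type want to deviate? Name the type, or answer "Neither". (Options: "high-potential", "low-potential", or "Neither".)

The prototype pays 12; no prototype pays 3.
high-potential: assigned the prototype, nets 12 − 1 = 11; deviating to no prototype nets 3.
low-potential: assigned no prototype, nets 3; deviating to the prototype nets 12 − 5 = 7.
The low-potential type gains 4 by deviating.

low-potential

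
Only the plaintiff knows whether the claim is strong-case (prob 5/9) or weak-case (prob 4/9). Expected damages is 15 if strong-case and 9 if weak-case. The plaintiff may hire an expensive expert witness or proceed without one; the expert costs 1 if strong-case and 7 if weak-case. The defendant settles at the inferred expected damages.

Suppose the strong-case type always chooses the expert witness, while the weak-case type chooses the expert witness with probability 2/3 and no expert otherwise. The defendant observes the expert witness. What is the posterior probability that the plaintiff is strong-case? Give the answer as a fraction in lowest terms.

P(the expert witness) = (5/9)·1 + (4/9)·(2/3) = 23/27.
By Bayes' rule, P(strong-case | the expert witness) = (5/9) / (23/27) = 15/23.

15/23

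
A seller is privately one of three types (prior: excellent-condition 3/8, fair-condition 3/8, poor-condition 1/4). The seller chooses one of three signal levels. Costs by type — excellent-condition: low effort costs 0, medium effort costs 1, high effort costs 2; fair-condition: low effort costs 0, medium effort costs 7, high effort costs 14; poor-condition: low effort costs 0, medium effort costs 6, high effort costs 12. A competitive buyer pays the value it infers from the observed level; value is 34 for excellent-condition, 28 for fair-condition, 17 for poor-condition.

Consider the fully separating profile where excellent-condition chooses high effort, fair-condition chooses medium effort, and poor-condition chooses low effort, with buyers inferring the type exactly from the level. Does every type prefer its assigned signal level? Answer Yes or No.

No

Separating prices: high effort → 34, medium effort → 28, low effort → 17.
excellent-condition (assigned high effort): low effort: 17 − 0 = 17; medium effort: 28 − 1 = 27; high effort: 34 − 2 = 32. excellent-condition stays.
fair-condition (assigned medium effort): low effort: 17 − 0 = 17; medium effort: 28 − 7 = 21; high effort: 34 − 14 = 20. fair-condition stays.
poor-condition (assigned low effort): low effort: 17 − 0 = 17; medium effort: 28 − 6 = 22; high effort: 34 − 12 = 22. poor-condition prefers medium effort.
At least one type deviates; the separating profile fails.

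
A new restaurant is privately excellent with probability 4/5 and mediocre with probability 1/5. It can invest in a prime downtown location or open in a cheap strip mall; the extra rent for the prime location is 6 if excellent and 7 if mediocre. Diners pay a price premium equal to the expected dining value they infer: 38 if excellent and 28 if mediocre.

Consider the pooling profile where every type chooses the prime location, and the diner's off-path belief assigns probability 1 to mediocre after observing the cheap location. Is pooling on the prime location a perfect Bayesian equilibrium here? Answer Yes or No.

On path, the diner holds the prior and pays 4/5·38 + 1/5·28 = 36. Off path (the cheap location), believing mediocre, it pays 28.
excellent: the prime location nets 36 − 6 = 30; the cheap location nets 28. excellent stays.
mediocre: the prime location nets 36 − 7 = 29; the cheap location nets 28. mediocre stays.
No type deviates, so pooling is sustained.

Yes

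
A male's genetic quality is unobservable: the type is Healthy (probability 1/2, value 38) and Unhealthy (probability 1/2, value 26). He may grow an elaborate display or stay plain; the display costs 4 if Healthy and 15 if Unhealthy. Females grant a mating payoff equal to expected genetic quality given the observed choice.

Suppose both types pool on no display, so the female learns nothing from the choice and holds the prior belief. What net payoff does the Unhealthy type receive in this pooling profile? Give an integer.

32

Pooled mating payoff = 1/2·38 + 1/2·26 = 32.
Unhealthy pays no cost for no display, so net payoff = 32.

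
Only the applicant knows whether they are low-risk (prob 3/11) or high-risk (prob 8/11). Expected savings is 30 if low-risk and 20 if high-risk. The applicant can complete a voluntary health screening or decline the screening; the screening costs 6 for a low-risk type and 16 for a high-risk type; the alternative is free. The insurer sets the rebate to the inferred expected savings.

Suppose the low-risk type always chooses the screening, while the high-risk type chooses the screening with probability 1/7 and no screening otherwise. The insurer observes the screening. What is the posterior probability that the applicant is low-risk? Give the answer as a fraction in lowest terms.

P(the screening) = (3/11)·1 + (8/11)·(1/7) = 29/77.
By Bayes' rule, P(low-risk | the screening) = (3/11) / (29/77) = 21/29.

21/29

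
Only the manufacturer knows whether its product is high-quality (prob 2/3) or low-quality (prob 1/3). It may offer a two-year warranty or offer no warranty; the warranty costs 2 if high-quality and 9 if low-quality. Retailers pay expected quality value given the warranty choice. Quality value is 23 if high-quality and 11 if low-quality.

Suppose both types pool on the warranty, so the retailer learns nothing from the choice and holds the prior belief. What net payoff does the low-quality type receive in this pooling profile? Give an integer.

Pooled price = 2/3·23 + 1/3·11 = 19.
low-quality pays cost 9 for the warranty, so net payoff = 19 − 9 = 10.

10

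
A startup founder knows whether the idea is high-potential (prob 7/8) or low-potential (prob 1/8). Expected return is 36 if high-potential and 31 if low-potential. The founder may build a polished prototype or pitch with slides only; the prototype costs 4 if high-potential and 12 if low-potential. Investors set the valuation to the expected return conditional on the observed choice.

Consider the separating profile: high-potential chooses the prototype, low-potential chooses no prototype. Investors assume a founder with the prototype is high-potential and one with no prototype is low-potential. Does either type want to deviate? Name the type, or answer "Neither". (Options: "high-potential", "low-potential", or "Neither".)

Neither

The prototype pays 36; no prototype pays 31.
high-potential: assigned the prototype, nets 36 − 4 = 32; deviating to no prototype nets 31.
low-potential: assigned no prototype, nets 31; deviating to the prototype nets 36 − 12 = 24.
Both types strictly prefer their assigned action; no profitable deviation.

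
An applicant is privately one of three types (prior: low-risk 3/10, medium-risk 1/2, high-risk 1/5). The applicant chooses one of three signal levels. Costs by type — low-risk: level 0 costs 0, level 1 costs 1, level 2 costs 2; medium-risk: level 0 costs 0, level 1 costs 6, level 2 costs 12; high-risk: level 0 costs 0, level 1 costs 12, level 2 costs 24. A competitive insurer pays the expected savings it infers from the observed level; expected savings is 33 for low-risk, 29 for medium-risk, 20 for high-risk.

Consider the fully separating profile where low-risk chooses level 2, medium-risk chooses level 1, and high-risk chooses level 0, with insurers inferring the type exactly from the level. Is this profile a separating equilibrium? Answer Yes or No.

Separating rebates: level 2 → 33, level 1 → 29, level 0 → 20.
low-risk (assigned level 2): level 0: 20 − 0 = 20; level 1: 29 − 1 = 28; level 2: 33 − 2 = 31. low-risk stays.
medium-risk (assigned level 1): level 0: 20 − 0 = 20; level 1: 29 − 6 = 23; level 2: 33 − 12 = 21. medium-risk stays.
high-risk (assigned level 0): level 0: 20 − 0 = 20; level 1: 29 − 12 = 17; level 2: 33 − 24 = 9. high-risk stays.
Every type prefers its assigned level; separation holds.

Yes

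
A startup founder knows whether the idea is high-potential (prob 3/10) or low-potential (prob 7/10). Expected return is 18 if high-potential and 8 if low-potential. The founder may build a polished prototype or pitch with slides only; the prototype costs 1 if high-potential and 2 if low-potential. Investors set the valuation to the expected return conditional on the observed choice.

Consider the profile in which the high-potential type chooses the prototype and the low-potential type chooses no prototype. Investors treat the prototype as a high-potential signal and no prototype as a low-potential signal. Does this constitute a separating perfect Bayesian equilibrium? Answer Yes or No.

No

Under these beliefs, the prototype earns valuation 18 and no prototype earns valuation 8.
high-potential: the prototype nets 18 − 1 = 17; no prototype nets 8. high-potential prefers the prototype.
low-potential: the prototype nets 18 − 2 = 16; no prototype nets 8. low-potential would deviate to the prototype.
low-potential has a profitable deviation, so the profile is not an equilibrium.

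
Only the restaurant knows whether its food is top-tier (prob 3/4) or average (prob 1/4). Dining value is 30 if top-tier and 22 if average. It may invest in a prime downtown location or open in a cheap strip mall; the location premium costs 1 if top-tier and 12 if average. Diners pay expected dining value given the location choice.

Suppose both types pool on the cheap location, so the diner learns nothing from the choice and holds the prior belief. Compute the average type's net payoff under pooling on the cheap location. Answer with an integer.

28

Pooled price premium = 3/4·30 + 1/4·22 = 28.
average pays no cost for the cheap location, so net payoff = 28.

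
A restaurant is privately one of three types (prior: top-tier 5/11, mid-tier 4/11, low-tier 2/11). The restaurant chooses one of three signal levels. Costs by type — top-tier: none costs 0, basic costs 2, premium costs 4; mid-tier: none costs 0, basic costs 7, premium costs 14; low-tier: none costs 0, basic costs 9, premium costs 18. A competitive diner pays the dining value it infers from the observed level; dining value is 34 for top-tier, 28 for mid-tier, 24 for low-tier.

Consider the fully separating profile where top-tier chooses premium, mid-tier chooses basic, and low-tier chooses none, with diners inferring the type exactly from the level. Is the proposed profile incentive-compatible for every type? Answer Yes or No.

Separating price premiums: premium → 34, basic → 28, none → 24.
top-tier (assigned premium): none: 24 − 0 = 24; basic: 28 − 2 = 26; premium: 34 − 4 = 30. top-tier stays.
mid-tier (assigned basic): none: 24 − 0 = 24; basic: 28 − 7 = 21; premium: 34 − 14 = 20. mid-tier prefers none.
low-tier (assigned none): none: 24 − 0 = 24; basic: 28 − 9 = 19; premium: 34 − 18 = 16. low-tier stays.
At least one type deviates; the separating profile fails.

No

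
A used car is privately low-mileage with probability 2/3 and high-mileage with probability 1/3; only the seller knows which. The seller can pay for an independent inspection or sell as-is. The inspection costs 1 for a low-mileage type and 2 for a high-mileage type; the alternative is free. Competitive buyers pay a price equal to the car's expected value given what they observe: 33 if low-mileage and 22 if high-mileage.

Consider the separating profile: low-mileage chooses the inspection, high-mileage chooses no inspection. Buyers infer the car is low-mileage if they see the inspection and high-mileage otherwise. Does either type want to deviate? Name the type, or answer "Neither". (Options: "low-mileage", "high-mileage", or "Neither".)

The inspection pays 33; no inspection pays 22.
low-mileage: assigned the inspection, nets 33 − 1 = 32; deviating to no inspection nets 22.
high-mileage: assigned no inspection, nets 22; deviating to the inspection nets 33 − 2 = 31.
The high-mileage type gains 9 by deviating.

high-mileage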